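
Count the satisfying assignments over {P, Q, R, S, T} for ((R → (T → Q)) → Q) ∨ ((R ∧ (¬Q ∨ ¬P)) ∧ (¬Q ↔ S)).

22

Initial set: {T (((R → (T → Q)) → Q) ∨ ((R ∧ (¬Q ∨ ¬P)) ∧ (¬Q ↔ S)))}.
T (((R → (T → Q)) → Q) ∨ ((R ∧ (¬Q ∨ ¬P)) ∧ (¬Q ↔ S))): β-rule — branch into T ((R → (T → Q)) → Q)  //  T ((R ∧ (¬Q ∨ ¬P)) ∧ (¬Q ↔ S)).
  branch 1 (add T ((R → (T → Q)) → Q)):
    T ((R → (T → Q)) → Q): β-rule — branch into F (R → (T → Q))  //  T Q.
      branch 1.1 (add F (R → (T → Q))):
        F (R → (T → Q)): α-rule — add T R, F (T → Q).
        F (T → Q): α-rule — add T T, F Q.
        ○ open, literals {Q=0, R=1, T=1}.
      branch 1.2 (add T Q):
        ○ open, literals {Q=1}.
  branch 2 (add T ((R ∧ (¬Q ∨ ¬P)) ∧ (¬Q ↔ S))):
    T ((R ∧ (¬Q ∨ ¬P)) ∧ (¬Q ↔ S)): α-rule — add T (R ∧ (¬Q ∨ ¬P)), T (¬Q ↔ S).
    T (R ∧ (¬Q ∨ ¬P)): α-rule — add T R, T (¬Q ∨ ¬P).
    T (¬Q ↔ S): β-rule — branch into T ¬Q, T S  //  F ¬Q, F S.
      branch 2.1 (add T ¬Q, T S):
        T (¬Q ∨ ¬P): β-rule — branch into T ¬Q  //  T ¬P.
          branch 2.1.1 (add T ¬Q):
            ○ open, literals {Q=0, R=1, S=1}.
          branch 2.1.2 (add T ¬P):
            ○ open, literals {P=0, Q=0, R=1, S=1}.
      branch 2.2 (add F ¬Q, F S):
        T (¬Q ∨ ¬P): β-rule — branch into T ¬Q  //  T ¬P.
          branch 2.2.1 (add T ¬Q):
            × closes — contains both Q and ¬Q.
          branch 2.2.2 (add T ¬P):
            ○ open, literals {P=0, Q=1, R=1, S=0}.
1 branch closed, 5 open.
Each open branch fixes some atoms; the unmentioned ones are free. Counting distinct full assignments: branch {Q=0, R=1, T=1} (P, S) contributes 4 new; branch {Q=1} (P, R, S, T) contributes 16 new; branch {Q=0, R=1, S=1} (P, T) contributes 2 new; branch {P=0, Q=0, R=1, S=1} (T) contributes 0 new; branch {P=0, Q=1, R=1, S=0} (T) contributes 0 new. Total: 22.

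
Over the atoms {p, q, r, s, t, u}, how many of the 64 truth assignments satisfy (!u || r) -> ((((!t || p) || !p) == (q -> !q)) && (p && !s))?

Initial set: {T ((!u || r) -> ((((!t || p) || !p) == (q -> !q)) && (p && !s)))}.
T ((!u || r) -> ((((!t || p) || !p) == (q -> !q)) && (p && !s))): β-rule — branch into F (!u || r)  //  T ((((!t || p) || !p) == (q -> !q)) && (p && !s)).
  branch 1 (add F (!u || r)):
    F (!u || r): α-rule — add F !u, F r.
    ○ open, literals {r=F, u=T}.
  branch 2 (add T ((((!t || p) || !p) == (q -> !q)) && (p && !s))):
    T ((((!t || p) || !p) == (q -> !q)) && (p && !s)): α-rule — add T (((!t || p) || !p) == (q -> !q)), T (p && !s).
    T (p && !s): α-rule — add T p, T !s.
    T (((!t || p) || !p) == (q -> !q)): β-rule — branch into T ((!t || p) || !p), T (q -> !q)  //  F ((!t || p) || !p), F (q -> !q).
      branch 2.1 (add T ((!t || p) || !p), T (q -> !q)):
        T ((!t || p) || !p): β-rule — branch into T (!t || p)  //  T !p.
          branch 2.1.1 (add T (!t || p)):
            T (q -> !q): β-rule — branch into F q  //  T !q.
              branch 2.1.1.1 (add F q):
                T (!t || p): β-rule — branch into T !t  //  T p.
                  branch 2.1.1.1.1 (add T !t):
                    ○ open, literals {p=T, q=F, s=F, t=F}.
                  branch 2.1.1.1.2 (add T p):
                    ○ open, literals {p=T, q=F, s=F}.
              branch 2.1.1.2 (add T !q):
                T (!t || p): β-rule — branch into T !t  //  T p.
                  branch 2.1.1.2.1 (add T !t):
                    ○ open, literals {p=T, q=F, s=F, t=F}.
                  branch 2.1.1.2.2 (add T p):
                    ○ open, literals {p=T, q=F, s=F}.
          branch 2.1.2 (add T !p):
            × closes — contains both p and !p.
      branch 2.2 (add F ((!t || p) || !p), F (q -> !q)):
        F ((!t || p) || !p): α-rule — add F (!t || p), F !p.
        F (q -> !q): α-rule — add T q, F !q.
        F (!t || p): α-rule — add F !t, F p.
        × closes — contains both p and !p.
2 branches closed, 5 open.
Each open branch fixes some atoms; the unmentioned ones are free. Counting distinct full assignments: branch {r=F, u=T} (p, q, s, t) contributes 16 new; branch {p=T, q=F, s=F, t=F} (r, u) contributes 3 new; branch {p=T, q=F, s=F} (r, t, u) contributes 3 new; branch {p=T, q=F, s=F, t=F} (r, u) contributes 0 new; branch {p=T, q=F, s=F} (r, t, u) contributes 0 new. Total: 22.

22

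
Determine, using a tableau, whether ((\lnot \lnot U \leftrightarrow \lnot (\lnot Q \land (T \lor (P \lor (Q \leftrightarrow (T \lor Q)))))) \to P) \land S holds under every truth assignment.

Assume the negation and expand:
Initial set: {\lnot (((\lnot \lnot U \leftrightarrow \lnot (\lnot Q \land (T \lor (P \lor (Q \leftrightarrow (T \lor Q)))))) \to P) \land S)}.
\lnot (((\lnot \lnot U \leftrightarrow \lnot (\lnot Q \land (T \lor (P \lor (Q \leftrightarrow (T \lor Q)))))) \to P) \land S): β-rule — branch into \lnot ((\lnot \lnot U \leftrightarrow \lnot (\lnot Q \land (T \lor (P \lor (Q \leftrightarrow (T \lor Q)))))) \to P)  //  \lnot S.
  branch 1 (add \lnot ((\lnot \lnot U \leftrightarrow \lnot (\lnot Q \land (T \lor (P \lor (Q \leftrightarrow (T \lor Q)))))) \to P)):
    \lnot ((\lnot \lnot U \leftrightarrow \lnot (\lnot Q \land (T \lor (P \lor (Q \leftrightarrow (T \lor Q)))))) \to P): α-rule — add (\lnot \lnot U \leftrightarrow \lnot (\lnot Q \land (T \lor (P \lor (Q \leftrightarrow (T \lor Q)))))), \lnot P.
    (\lnot \lnot U \leftrightarrow \lnot (\lnot Q \land (T \lor (P \lor (Q \leftrightarrow (T \lor Q)))))): β-rule — branch into \lnot \lnot U, \lnot (\lnot Q \land (T \lor (P \lor (Q \leftrightarrow (T \lor Q)))))  //  \lnot \lnot \lnot U, \lnot \lnot (\lnot Q \land (T \lor (P \lor (Q \leftrightarrow (T \lor Q))))).
      branch 1.1 (add \lnot \lnot U, \lnot (\lnot Q \land (T \lor (P \lor (Q \leftrightarrow (T \lor Q)))))):
        \lnot \lnot U: drop double negation, giving U.
        \lnot (\lnot Q \land (T \lor (P \lor (Q \leftrightarrow (T \lor Q))))): β-rule — branch into \lnot \lnot Q  //  \lnot (T \lor (P \lor (Q \leftrightarrow (T \lor Q)))).
          branch 1.1.1 (add \lnot \lnot Q):
            ○ open, literals {P=F, Q=T, U=T}.
          branch 1.1.2 (add \lnot (T \lor (P \lor (Q \leftrightarrow (T \lor Q))))):
            \lnot (T \lor (P \lor (Q \leftrightarrow (T \lor Q)))): α-rule — add \lnot T, \lnot (P \lor (Q \leftrightarrow (T \lor Q))).
            \lnot (P \lor (Q \leftrightarrow (T \lor Q))): α-rule — add \lnot P, \lnot (Q \leftrightarrow (T \lor Q)).
            \lnot (Q \leftrightarrow (T \lor Q)): β-rule — branch into Q, \lnot (T \lor Q)  //  \lnot Q, (T \lor Q).
              branch 1.1.2.1 (add Q, \lnot (T \lor Q)):
                \lnot (T \lor Q): α-rule — add \lnot T, \lnot Q.
                × closes — contains both Q and \lnot Q.
              branch 1.1.2.2 (add \lnot Q, (T \lor Q)):
                (T \lor Q): β-rule — branch into T  //  Q.
                  branch 1.1.2.2.1 (add T):
                    × closes — contains both T and \lnot T.
                  branch 1.1.2.2.2 (add Q):
                    × closes — contains both Q and \lnot Q.
      branch 1.2 (add \lnot \lnot \lnot U, \lnot \lnot (\lnot Q \land (T \lor (P \lor (Q \leftrightarrow (T \lor Q)))))):
        \lnot \lnot \lnot U: drop double negation, giving \lnot U.
        \lnot \lnot (\lnot Q \land (T \lor (P \lor (Q \leftrightarrow (T \lor Q))))): α-rule — add \lnot Q, (T \lor (P \lor (Q \leftrightarrow (T \lor Q)))).
        (T \lor (P \lor (Q \leftrightarrow (T \lor Q)))): β-rule — branch into T  //  (P \lor (Q \leftrightarrow (T \lor Q))).
          branch 1.2.1 (add T):
            ○ open, literals {P=F, Q=F, T=T, U=F}.
          branch 1.2.2 (add (P \lor (Q \leftrightarrow (T \lor Q)))):
            (P \lor (Q \leftrightarrow (T \lor Q))): β-rule — branch into P  //  (Q \leftrightarrow (T \lor Q)).
              branch 1.2.2.1 (add P):
                × closes — contains both P and \lnot P.
              branch 1.2.2.2 (add (Q \leftrightarrow (T \lor Q))):
                (Q \leftrightarrow (T \lor Q)): β-rule — branch into Q, (T \lor Q)  //  \lnot Q, \lnot (T \lor Q).
                  branch 1.2.2.2.1 (add Q, (T \lor Q)):
                    × closes — contains both Q and \lnot Q.
                  branch 1.2.2.2.2 (add \lnot Q, \lnot (T \lor Q)):
                    \lnot (T \lor Q): α-rule — add \lnot T, \lnot Q.
                    ○ open, literals {P=F, Q=F, T=F, U=F}.
  branch 2 (add \lnot S):
    ○ open, literals {S=F}.
5 branches closed, 4 open.
An open branch gives a countermodel: P=F, Q=T, U=T (unmentioned atoms arbitrary); under it the original formula is false.

Not valid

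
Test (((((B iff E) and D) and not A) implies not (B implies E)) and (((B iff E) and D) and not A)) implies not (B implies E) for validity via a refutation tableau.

Valid

Assume the negation and expand:
Initial set: {not ((((((B iff E) and D) and not A) implies not (B implies E)) and (((B iff E) and D) and not A)) implies not (B implies E))}.
not ((((((B iff E) and D) and not A) implies not (B implies E)) and (((B iff E) and D) and not A)) implies not (B implies E)): α-rule — add (((((B iff E) and D) and not A) implies not (B implies E)) and (((B iff E) and D) and not A)), not not (B implies E).
(((((B iff E) and D) and not A) implies not (B implies E)) and (((B iff E) and D) and not A)): α-rule — add ((((B iff E) and D) and not A) implies not (B implies E)), (((B iff E) and D) and not A).
(((B iff E) and D) and not A): α-rule — add ((B iff E) and D), not A.
((B iff E) and D): α-rule — add (B iff E), D.
not not (B implies E): β-rule — branch into not B  //  E.
  branch 1 (add not B):
    ((((B iff E) and D) and not A) implies not (B implies E)): β-rule — branch into not (((B iff E) and D) and not A)  //  not (B implies E).
      branch 1.1 (add not (((B iff E) and D) and not A)):
        (B iff E): β-rule — branch into B, E  //  not B, not E.
          branch 1.1.1 (add B, E):
            × closes — contains both B and not B.
          branch 1.1.2 (add not B, not E):
            not (((B iff E) and D) and not A): β-rule — branch into not ((B iff E) and D)  //  not not A.
              branch 1.1.2.1 (add not ((B iff E) and D)):
                not ((B iff E) and D): β-rule — branch into not (B iff E)  //  not D.
                  branch 1.1.2.1.1 (add not (B iff E)):
                    not (B iff E): β-rule — branch into B, not E  //  not B, E.
                      branch 1.1.2.1.1.1 (add B, not E):
                        × closes — contains both B and not B.
                      branch 1.1.2.1.1.2 (add not B, E):
                        × closes — contains both E and not E.
                  branch 1.1.2.1.2 (add not D):
                    × closes — contains both D and not D.
              branch 1.1.2.2 (add not not A):
                × closes — contains both A and not A.
      branch 1.2 (add not (B implies E)):
        not (B implies E): α-rule — add B, not E.
        × closes — contains both B and not B.
  branch 2 (add E):
    ((((B iff E) and D) and not A) implies not (B implies E)): β-rule — branch into not (((B iff E) and D) and not A)  //  not (B implies E).
      branch 2.1 (add not (((B iff E) and D) and not A)):
        (B iff E): β-rule — branch into B, E  //  not B, not E.
          branch 2.1.1 (add B, E):
            not (((B iff E) and D) and not A): β-rule — branch into not ((B iff E) and D)  //  not not A.
              branch 2.1.1.1 (add not ((B iff E) and D)):
                not ((B iff E) and D): β-rule — branch into not (B iff E)  //  not D.
                  branch 2.1.1.1.1 (add not (B iff E)):
                    not (B iff E): β-rule — branch into B, not E  //  not B, E.
                      branch 2.1.1.1.1.1 (add B, not E):
                        × closes — contains both E and not E.
                      branch 2.1.1.1.1.2 (add not B, E):
                        × closes — contains both B and not B.
                  branch 2.1.1.1.2 (add not D):
                    × closes — contains both D and not D.
              branch 2.1.1.2 (add not not A):
                × closes — contains both A and not A.
          branch 2.1.2 (add not B, not E):
            × closes — contains both E and not E.
      branch 2.2 (add not (B implies E)):
        not (B implies E): α-rule — add B, not E.
        × closes — contains both E and not E.
All 12 branches close.
Every branch closed, so the negation is unsatisfiable and the formula is valid.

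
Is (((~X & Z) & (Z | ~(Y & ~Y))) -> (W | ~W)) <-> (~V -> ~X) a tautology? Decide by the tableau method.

Assume the negation and expand:
Initial set: {~((((~X & Z) & (Z | ~(Y & ~Y))) -> (W | ~W)) <-> (~V -> ~X))}.
~((((~X & Z) & (Z | ~(Y & ~Y))) -> (W | ~W)) <-> (~V -> ~X)): β-rule — branch into (((~X & Z) & (Z | ~(Y & ~Y))) -> (W | ~W)), ~(~V -> ~X)  //  ~(((~X & Z) & (Z | ~(Y & ~Y))) -> (W | ~W)), (~V -> ~X).
  branch 1 (add (((~X & Z) & (Z | ~(Y & ~Y))) -> (W | ~W)), ~(~V -> ~X)):
    ~(~V -> ~X): α-rule — add ~V, ~~X.
    (((~X & Z) & (Z | ~(Y & ~Y))) -> (W | ~W)): β-rule — branch into ~((~X & Z) & (Z | ~(Y & ~Y)))  //  (W | ~W).
      branch 1.1 (add ~((~X & Z) & (Z | ~(Y & ~Y)))):
        ~((~X & Z) & (Z | ~(Y & ~Y))): β-rule — branch into ~(~X & Z)  //  ~(Z | ~(Y & ~Y)).
          branch 1.1.1 (add ~(~X & Z)):
            ~(~X & Z): β-rule — branch into ~~X  //  ~Z.
              branch 1.1.1.1 (add ~~X):
                ○ open, literals {V=0, X=1}.
              branch 1.1.1.2 (add ~Z):
                ○ open, literals {V=0, X=1, Z=0}.
          branch 1.1.2 (add ~(Z | ~(Y & ~Y))):
            ~(Z | ~(Y & ~Y)): α-rule — add ~Z, ~~(Y & ~Y).
            ~~(Y & ~Y): α-rule — add Y, ~Y.
            × closes — contains both Y and ~Y.
      branch 1.2 (add (W | ~W)):
        (W | ~W): β-rule — branch into W  //  ~W.
          branch 1.2.1 (add W):
            ○ open, literals {V=0, W=1, X=1}.
          branch 1.2.2 (add ~W):
            ○ open, literals {V=0, W=0, X=1}.
  branch 2 (add ~(((~X & Z) & (Z | ~(Y & ~Y))) -> (W | ~W)), (~V -> ~X)):
    ~(((~X & Z) & (Z | ~(Y & ~Y))) -> (W | ~W)): α-rule — add ((~X & Z) & (Z | ~(Y & ~Y))), ~(W | ~W).
    ((~X & Z) & (Z | ~(Y & ~Y))): α-rule — add (~X & Z), (Z | ~(Y & ~Y)).
    ~(W | ~W): α-rule — add ~W, ~~W.
    × closes — contains both W and ~W.
2 branches closed, 4 open.
An open branch gives a countermodel: V=0, X=1 (unmentioned atoms arbitrary); under it the original formula is false.

Not valid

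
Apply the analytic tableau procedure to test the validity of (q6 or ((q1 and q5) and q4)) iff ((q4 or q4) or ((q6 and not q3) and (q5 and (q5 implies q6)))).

Assume the negation and expand:
Initial set: {not ((q6 or ((q1 and q5) and q4)) iff ((q4 or q4) or ((q6 and not q3) and (q5 and (q5 implies q6)))))}.
not ((q6 or ((q1 and q5) and q4)) iff ((q4 or q4) or ((q6 and not q3) and (q5 and (q5 implies q6))))): β-rule — branch into (q6 or ((q1 and q5) and q4)), not ((q4 or q4) or ((q6 and not q3) and (q5 and (q5 implies q6))))  //  not (q6 or ((q1 and q5) and q4)), ((q4 or q4) or ((q6 and not q3) and (q5 and (q5 implies q6)))).
  branch 1 (add (q6 or ((q1 and q5) and q4)), not ((q4 or q4) or ((q6 and not q3) and (q5 and (q5 implies q6))))):
    not ((q4 or q4) or ((q6 and not q3) and (q5 and (q5 implies q6)))): α-rule — add not (q4 or q4), not ((q6 and not q3) and (q5 and (q5 implies q6))).
    not (q4 or q4): α-rule — add not q4, not q4.
    (q6 or ((q1 and q5) and q4)): β-rule — branch into q6  //  ((q1 and q5) and q4).
      branch 1.1 (add q6):
        not ((q6 and not q3) and (q5 and (q5 implies q6))): β-rule — branch into not (q6 and not q3)  //  not (q5 and (q5 implies q6)).
          branch 1.1.1 (add not (q6 and not q3)):
            not (q6 and not q3): β-rule — branch into not q6  //  not not q3.
              branch 1.1.1.1 (add not q6):
                × closes — contains both q6 and not q6.
              branch 1.1.1.2 (add not not q3):
                ○ open, literals {q3=T, q4=F, q6=T}.
          branch 1.1.2 (add not (q5 and (q5 implies q6))):
            not (q5 and (q5 implies q6)): β-rule — branch into not q5  //  not (q5 implies q6).
              branch 1.1.2.1 (add not q5):
                ○ open, literals {q4=F, q5=F, q6=T}.
              branch 1.1.2.2 (add not (q5 implies q6)):
                not (q5 implies q6): α-rule — add q5, not q6.
                × closes — contains both q6 and not q6.
      branch 1.2 (add ((q1 and q5) and q4)):
        ((q1 and q5) and q4): α-rule — add (q1 and q5), q4.
        × closes — contains both q4 and not q4.
  branch 2 (add not (q6 or ((q1 and q5) and q4)), ((q4 or q4) or ((q6 and not q3) and (q5 and (q5 implies q6))))):
    not (q6 or ((q1 and q5) and q4)): α-rule — add not q6, not ((q1 and q5) and q4).
    ((q4 or q4) or ((q6 and not q3) and (q5 and (q5 implies q6)))): β-rule — branch into (q4 or q4)  //  ((q6 and not q3) and (q5 and (q5 implies q6))).
      branch 2.1 (add (q4 or q4)):
        not ((q1 and q5) and q4): β-rule — branch into not (q1 and q5)  //  not q4.
          branch 2.1.1 (add not (q1 and q5)):
            (q4 or q4): β-rule — branch into q4  //  q4.
              branch 2.1.1.1 (add q4):
                not (q1 and q5): β-rule — branch into not q1  //  not q5.
                  branch 2.1.1.1.1 (add not q1):
                    ○ open, literals {q1=F, q4=T, q6=F}.
                  branch 2.1.1.1.2 (add not q5):
                    ○ open, literals {q4=T, q5=F, q6=F}.
              branch 2.1.1.2 (add q4):
                not (q1 and q5): β-rule — branch into not q1  //  not q5.
                  branch 2.1.1.2.1 (add not q1):
                    ○ open, literals {q1=F, q4=T, q6=F}.
                  branch 2.1.1.2.2 (add not q5):
                    ○ open, literals {q4=T, q5=F, q6=F}.
          branch 2.1.2 (add not q4):
            (q4 or q4): β-rule — branch into q4  //  q4.
              branch 2.1.2.1 (add q4):
                × closes — contains both q4 and not q4.
              branch 2.1.2.2 (add q4):
                × closes — contains both q4 and not q4.
      branch 2.2 (add ((q6 and not q3) and (q5 and (q5 implies q6)))):
        ((q6 and not q3) and (q5 and (q5 implies q6))): α-rule — add (q6 and not q3), (q5 and (q5 implies q6)).
        (q6 and not q3): α-rule — add q6, not q3.
        × closes — contains both q6 and not q6.
6 branches closed, 6 open.
An open branch gives a countermodel: q3=T, q4=F, q6=T (unmentioned atoms arbitrary); under it the original formula is false.

Not valid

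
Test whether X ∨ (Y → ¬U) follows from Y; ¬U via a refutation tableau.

Yes

Initial set: {T Y; T ¬U; F (X ∨ (Y → ¬U))}.
F (X ∨ (Y → ¬U)): α-rule — add F X, F (Y → ¬U).
F (Y → ¬U): α-rule — add T Y, F ¬U.
× closes — contains both U and ¬U.
All 1 branch closes.
Every branch closed, so the premises entail the conclusion.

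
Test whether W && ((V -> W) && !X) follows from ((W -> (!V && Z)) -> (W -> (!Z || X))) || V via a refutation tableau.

Initial set: {(((W -> (!V && Z)) -> (W -> (!Z || X))) || V); !(W && ((V -> W) && !X))}.
(((W -> (!V && Z)) -> (W -> (!Z || X))) || V): β-rule — branch into ((W -> (!V && Z)) -> (W -> (!Z || X)))  //  V.
  branch 1 (add ((W -> (!V && Z)) -> (W -> (!Z || X)))):
    !(W && ((V -> W) && !X)): β-rule — branch into !W  //  !((V -> W) && !X).
      branch 1.1 (add !W):
        ((W -> (!V && Z)) -> (W -> (!Z || X))): β-rule — branch into !(W -> (!V && Z))  //  (W -> (!Z || X)).
          branch 1.1.1 (add !(W -> (!V && Z))):
            !(W -> (!V && Z)): α-rule — add W, !(!V && Z).
            × closes — contains both W and !W.
          branch 1.1.2 (add (W -> (!Z || X))):
            (W -> (!Z || X)): β-rule — branch into !W  //  (!Z || X).
              branch 1.1.2.1 (add !W):
                ○ open, literals {W=F}.
              branch 1.1.2.2 (add (!Z || X)):
                (!Z || X): β-rule — branch into !Z  //  X.
                  branch 1.1.2.2.1 (add !Z):
                    ○ open, literals {W=F, Z=F}.
                  branch 1.1.2.2.2 (add X):
                    ○ open, literals {W=F, X=T}.
      branch 1.2 (add !((V -> W) && !X)):
        ((W -> (!V && Z)) -> (W -> (!Z || X))): β-rule — branch into !(W -> (!V && Z))  //  (W -> (!Z || X)).
          branch 1.2.1 (add !(W -> (!V && Z))):
            !(W -> (!V && Z)): α-rule — add W, !(!V && Z).
            !((V -> W) && !X): β-rule — branch into !(V -> W)  //  !!X.
              branch 1.2.1.1 (add !(V -> W)):
                !(V -> W): α-rule — add V, !W.
                × closes — contains both W and !W.
              branch 1.2.1.2 (add !!X):
                !(!V && Z): β-rule — branch into !!V  //  !Z.
                  branch 1.2.1.2.1 (add !!V):
                    ○ open, literals {V=T, W=T, X=T}.
                  branch 1.2.1.2.2 (add !Z):
                    ○ open, literals {W=T, X=T, Z=F}.
          branch 1.2.2 (add (W -> (!Z || X))):
            !((V -> W) && !X): β-rule — branch into !(V -> W)  //  !!X.
              branch 1.2.2.1 (add !(V -> W)):
                !(V -> W): α-rule — add V, !W.
                (W -> (!Z || X)): β-rule — branch into !W  //  (!Z || X).
                  branch 1.2.2.1.1 (add !W):
                    ○ open, literals {V=T, W=F}.
                  branch 1.2.2.1.2 (add (!Z || X)):
                    (!Z || X): β-rule — branch into !Z  //  X.
                      branch 1.2.2.1.2.1 (add !Z):
                        ○ open, literals {V=T, W=F, Z=F}.
                      branch 1.2.2.1.2.2 (add X):
                        ○ open, literals {V=T, W=F, X=T}.
              branch 1.2.2.2 (add !!X):
                (W -> (!Z || X)): β-rule — branch into !W  //  (!Z || X).
                  branch 1.2.2.2.1 (add !W):
                    ○ open, literals {W=F, X=T}.
                  branch 1.2.2.2.2 (add (!Z || X)):
                    (!Z || X): β-rule — branch into !Z  //  X.
                      branch 1.2.2.2.2.1 (add !Z):
                        ○ open, literals {X=T, Z=F}.
                      branch 1.2.2.2.2.2 (add X):
                        ○ open, literals {X=T}.
  branch 2 (add V):
    !(W && ((V -> W) && !X)): β-rule — branch into !W  //  !((V -> W) && !X).
      branch 2.1 (add !W):
        ○ open, literals {V=T, W=F}.
      branch 2.2 (add !((V -> W) && !X)):
        !((V -> W) && !X): β-rule — branch into !(V -> W)  //  !!X.
          branch 2.2.1 (add !(V -> W)):
            !(V -> W): α-rule — add V, !W.
            ○ open, literals {V=T, W=F}.
          branch 2.2.2 (add !!X):
            ○ open, literals {V=T, X=T}.
2 branches closed, 14 open.
An open branch gives a countermodel: W=F (unmentioned atoms arbitrary); the premises hold there but the conclusion fails.

No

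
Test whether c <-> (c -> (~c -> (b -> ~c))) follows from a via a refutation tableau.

Initial set: {T a; F (c <-> (c -> (~c -> (b -> ~c))))}.
F (c <-> (c -> (~c -> (b -> ~c)))): β-rule — branch into T c, F (c -> (~c -> (b -> ~c)))  //  F c, T (c -> (~c -> (b -> ~c))).
  branch 1 (add T c, F (c -> (~c -> (b -> ~c)))):
    F (c -> (~c -> (b -> ~c))): α-rule — add T c, F (~c -> (b -> ~c)).
    F (~c -> (b -> ~c)): α-rule — add T ~c, F (b -> ~c).
    × closes — contains both c and ~c.
  branch 2 (add F c, T (c -> (~c -> (b -> ~c)))):
    T (c -> (~c -> (b -> ~c))): β-rule — branch into F c  //  T (~c -> (b -> ~c)).
      branch 2.1 (add F c):
        ○ open, literals {a=1, c=0}.
      branch 2.2 (add T (~c -> (b -> ~c))):
        T (~c -> (b -> ~c)): β-rule — branch into F ~c  //  T (b -> ~c).
          branch 2.2.1 (add F ~c):
            × closes — contains both c and ~c.
          branch 2.2.2 (add T (b -> ~c)):
            T (b -> ~c): β-rule — branch into F b  //  T ~c.
              branch 2.2.2.1 (add F b):
                ○ open, literals {a=1, b=0, c=0}.
              branch 2.2.2.2 (add T ~c):
                ○ open, literals {a=1, c=0}.
2 branches closed, 3 open.
An open branch gives a countermodel: a=1, c=0 (unmentioned atoms arbitrary); the premises hold there but the conclusion fails.

No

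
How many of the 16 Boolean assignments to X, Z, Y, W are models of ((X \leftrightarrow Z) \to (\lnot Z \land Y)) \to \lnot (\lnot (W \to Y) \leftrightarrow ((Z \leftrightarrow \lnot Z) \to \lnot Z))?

Initial set: {(((X \leftrightarrow Z) \to (\lnot Z \land Y)) \to \lnot (\lnot (W \to Y) \leftrightarrow ((Z \leftrightarrow \lnot Z) \to \lnot Z)))}.
(((X \leftrightarrow Z) \to (\lnot Z \land Y)) \to \lnot (\lnot (W \to Y) \leftrightarrow ((Z \leftrightarrow \lnot Z) \to \lnot Z))): β-rule — branch into \lnot ((X \leftrightarrow Z) \to (\lnot Z \land Y))  //  \lnot (\lnot (W \to Y) \leftrightarrow ((Z \leftrightarrow \lnot Z) \to \lnot Z)).
  branch 1 (add \lnot ((X \leftrightarrow Z) \to (\lnot Z \land Y))):
    \lnot ((X \leftrightarrow Z) \to (\lnot Z \land Y)): α-rule — add (X \leftrightarrow Z), \lnot (\lnot Z \land Y).
    (X \leftrightarrow Z): β-rule — branch into X, Z  //  \lnot X, \lnot Z.
      branch 1.1 (add X, Z):
        \lnot (\lnot Z \land Y): β-rule — branch into \lnot \lnot Z  //  \lnot Y.
          branch 1.1.1 (add \lnot \lnot Z):
            ○ open, literals {X=true, Z=true}.
          branch 1.1.2 (add \lnot Y):
            ○ open, literals {X=true, Y=false, Z=true}.
      branch 1.2 (add \lnot X, \lnot Z):
        \lnot (\lnot Z \land Y): β-rule — branch into \lnot \lnot Z  //  \lnot Y.
          branch 1.2.1 (add \lnot \lnot Z):
            × closes — contains both Z and \lnot Z.
          branch 1.2.2 (add \lnot Y):
            ○ open, literals {X=false, Y=false, Z=false}.
  branch 2 (add \lnot (\lnot (W \to Y) \leftrightarrow ((Z \leftrightarrow \lnot Z) \to \lnot Z))):
    \lnot (\lnot (W \to Y) \leftrightarrow ((Z \leftrightarrow \lnot Z) \to \lnot Z)): β-rule — branch into \lnot (W \to Y), \lnot ((Z \leftrightarrow \lnot Z) \to \lnot Z)  //  \lnot \lnot (W \to Y), ((Z \leftrightarrow \lnot Z) \to \lnot Z).
      branch 2.1 (add \lnot (W \to Y), \lnot ((Z \leftrightarrow \lnot Z) \to \lnot Z)):
        \lnot (W \to Y): α-rule — add W, \lnot Y.
        \lnot ((Z \leftrightarrow \lnot Z) \to \lnot Z): α-rule — add (Z \leftrightarrow \lnot Z), \lnot \lnot Z.
        (Z \leftrightarrow \lnot Z): β-rule — branch into Z, \lnot Z  //  \lnot Z, \lnot \lnot Z.
          branch 2.1.1 (add Z, \lnot Z):
            × closes — contains both Z and \lnot Z.
          branch 2.1.2 (add \lnot Z, \lnot \lnot Z):
            × closes — contains both Z and \lnot Z.
      branch 2.2 (add \lnot \lnot (W \to Y), ((Z \leftrightarrow \lnot Z) \to \lnot Z)):
        \lnot \lnot (W \to Y): β-rule — branch into \lnot W  //  Y.
          branch 2.2.1 (add \lnot W):
            ((Z \leftrightarrow \lnot Z) \to \lnot Z): β-rule — branch into \lnot (Z \leftrightarrow \lnot Z)  //  \lnot Z.
              branch 2.2.1.1 (add \lnot (Z \leftrightarrow \lnot Z)):
                \lnot (Z \leftrightarrow \lnot Z): β-rule — branch into Z, \lnot \lnot Z  //  \lnot Z, \lnot Z.
                  branch 2.2.1.1.1 (add Z, \lnot \lnot Z):
                    ○ open, literals {W=false, Z=true}.
                  branch 2.2.1.1.2 (add \lnot Z, \lnot Z):
                    ○ open, literals {W=false, Z=false}.
              branch 2.2.1.2 (add \lnot Z):
                ○ open, literals {W=false, Z=false}.
          branch 2.2.2 (add Y):
            ((Z \leftrightarrow \lnot Z) \to \lnot Z): β-rule — branch into \lnot (Z \leftrightarrow \lnot Z)  //  \lnot Z.
              branch 2.2.2.1 (add \lnot (Z \leftrightarrow \lnot Z)):
                \lnot (Z \leftrightarrow \lnot Z): β-rule — branch into Z, \lnot \lnot Z  //  \lnot Z, \lnot Z.
                  branch 2.2.2.1.1 (add Z, \lnot \lnot Z):
                    ○ open, literals {Y=true, Z=true}.
                  branch 2.2.2.1.2 (add \lnot Z, \lnot Z):
                    ○ open, literals {Y=true, Z=false}.
              branch 2.2.2.2 (add \lnot Z):
                ○ open, literals {Y=true, Z=false}.
3 branches closed, 9 open.
Each open branch fixes some atoms; the unmentioned ones are free. Counting distinct full assignments: branch {X=true, Z=true} (Y, W) contributes 4 new; branch {X=true, Y=false, Z=true} (W) contributes 0 new; branch {X=false, Y=false, Z=false} (W) contributes 2 new; branch {W=false, Z=true} (X, Y) contributes 2 new; branch {W=false, Z=false} (X, Y) contributes 3 new; branch {W=false, Z=false} (X, Y) contributes 0 new; branch {Y=true, Z=true} (X, W) contributes 1 new; branch {Y=true, Z=false} (X, W) contributes 2 new; branch {Y=true, Z=false} (X, W) contributes 0 new. Total: 14.

14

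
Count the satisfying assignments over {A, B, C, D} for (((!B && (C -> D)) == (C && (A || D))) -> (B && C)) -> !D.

Initial set: {((((!B && (C -> D)) == (C && (A || D))) -> (B && C)) -> !D)}.
((((!B && (C -> D)) == (C && (A || D))) -> (B && C)) -> !D): β-rule — branch into !(((!B && (C -> D)) == (C && (A || D))) -> (B && C))  //  !D.
  branch 1 (add !(((!B && (C -> D)) == (C && (A || D))) -> (B && C))):
    !(((!B && (C -> D)) == (C && (A || D))) -> (B && C)): α-rule — add ((!B && (C -> D)) == (C && (A || D))), !(B && C).
    ((!B && (C -> D)) == (C && (A || D))): β-rule — branch into (!B && (C -> D)), (C && (A || D))  //  !(!B && (C -> D)), !(C && (A || D)).
      branch 1.1 (add (!B && (C -> D)), (C && (A || D))):
        (!B && (C -> D)): α-rule — add !B, (C -> D).
        (C && (A || D)): α-rule — add C, (A || D).
        !(B && C): β-rule — branch into !B  //  !C.
          branch 1.1.1 (add !B):
            (C -> D): β-rule — branch into !C  //  D.
              branch 1.1.1.1 (add !C):
                × closes — contains both C and !C.
              branch 1.1.1.2 (add D):
                (A || D): β-rule — branch into A  //  D.
                  branch 1.1.1.2.1 (add A):
                    ○ open, literals {A=T, B=F, C=T, D=T}.
                  branch 1.1.1.2.2 (add D):
                    ○ open, literals {B=F, C=T, D=T}.
          branch 1.1.2 (add !C):
            × closes — contains both C and !C.
      branch 1.2 (add !(!B && (C -> D)), !(C && (A || D))):
        !(B && C): β-rule — branch into !B  //  !C.
          branch 1.2.1 (add !B):
            !(!B && (C -> D)): β-rule — branch into !!B  //  !(C -> D).
              branch 1.2.1.1 (add !!B):
                × closes — contains both B and !B.
              branch 1.2.1.2 (add !(C -> D)):
                !(C -> D): α-rule — add C, !D.
                !(C && (A || D)): β-rule — branch into !C  //  !(A || D).
                  branch 1.2.1.2.1 (add !C):
                    × closes — contains both C and !C.
                  branch 1.2.1.2.2 (add !(A || D)):
                    !(A || D): α-rule — add !A, !D.
                    ○ open, literals {A=F, B=F, C=T, D=F}.
          branch 1.2.2 (add !C):
            !(!B && (C -> D)): β-rule — branch into !!B  //  !(C -> D).
              branch 1.2.2.1 (add !!B):
                !(C && (A || D)): β-rule — branch into !C  //  !(A || D).
                  branch 1.2.2.1.1 (add !C):
                    ○ open, literals {B=T, C=F}.
                  branch 1.2.2.1.2 (add !(A || D)):
                    !(A || D): α-rule — add !A, !D.
                    ○ open, literals {A=F, B=T, C=F, D=F}.
              branch 1.2.2.2 (add !(C -> D)):
                !(C -> D): α-rule — add C, !D.
                × closes — contains both C and !C.
  branch 2 (add !D):
    ○ open, literals {D=F}.
5 branches closed, 6 open.
Each open branch fixes some atoms; the unmentioned ones are free. Counting distinct full assignments: branch {A=T, B=F, C=T, D=T} (none free) contributes 1 new; branch {B=F, C=T, D=T} (A) contributes 1 new; branch {A=F, B=F, C=T, D=F} (none free) contributes 1 new; branch {B=T, C=F} (A, D) contributes 4 new; branch {A=F, B=T, C=F, D=F} (none free) contributes 0 new; branch {D=F} (A, B, C) contributes 5 new. Total: 12.

12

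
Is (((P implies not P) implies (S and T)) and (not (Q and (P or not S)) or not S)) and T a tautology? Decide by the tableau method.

Not valid

Assume the negation and expand:
Initial set: {F ((((P implies not P) implies (S and T)) and (not (Q and (P or not S)) or not S)) and T)}.
F ((((P implies not P) implies (S and T)) and (not (Q and (P or not S)) or not S)) and T): β-rule — branch into F (((P implies not P) implies (S and T)) and (not (Q and (P or not S)) or not S))  //  F T.
  branch 1 (add F (((P implies not P) implies (S and T)) and (not (Q and (P or not S)) or not S))):
    F (((P implies not P) implies (S and T)) and (not (Q and (P or not S)) or not S)): β-rule — branch into F ((P implies not P) implies (S and T))  //  F (not (Q and (P or not S)) or not S).
      branch 1.1 (add F ((P implies not P) implies (S and T))):
        F ((P implies not P) implies (S and T)): α-rule — add T (P implies not P), F (S and T).
        T (P implies not P): β-rule — branch into F P  //  T not P.
          branch 1.1.1 (add F P):
            F (S and T): β-rule — branch into F S  //  F T.
              branch 1.1.1.1 (add F S):
                ○ open, literals {P=0, S=0}.
              branch 1.1.1.2 (add F T):
                ○ open, literals {P=0, T=0}.
          branch 1.1.2 (add T not P):
            F (S and T): β-rule — branch into F S  //  F T.
              branch 1.1.2.1 (add F S):
                ○ open, literals {P=0, S=0}.
              branch 1.1.2.2 (add F T):
                ○ open, literals {P=0, T=0}.
      branch 1.2 (add F (not (Q and (P or not S)) or not S)):
        F (not (Q and (P or not S)) or not S): α-rule — add F not (Q and (P or not S)), F not S.
        F not (Q and (P or not S)): α-rule — add T Q, T (P or not S).
        T (P or not S): β-rule — branch into T P  //  T not S.
          branch 1.2.1 (add T P):
            ○ open, literals {P=1, Q=1, S=1}.
          branch 1.2.2 (add T not S):
            × closes — contains both S and not S.
  branch 2 (add F T):
    ○ open, literals {T=0}.
1 branch closed, 6 open.
An open branch gives a countermodel: P=0, S=0 (unmentioned atoms arbitrary); under it the original formula is false.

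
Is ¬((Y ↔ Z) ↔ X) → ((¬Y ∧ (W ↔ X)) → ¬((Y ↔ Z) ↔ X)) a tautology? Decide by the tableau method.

Assume the negation and expand:
Initial set: {¬(¬((Y ↔ Z) ↔ X) → ((¬Y ∧ (W ↔ X)) → ¬((Y ↔ Z) ↔ X)))}.
¬(¬((Y ↔ Z) ↔ X) → ((¬Y ∧ (W ↔ X)) → ¬((Y ↔ Z) ↔ X))): α-rule — add ¬((Y ↔ Z) ↔ X), ¬((¬Y ∧ (W ↔ X)) → ¬((Y ↔ Z) ↔ X)).
¬((¬Y ∧ (W ↔ X)) → ¬((Y ↔ Z) ↔ X)): α-rule — add (¬Y ∧ (W ↔ X)), ¬¬((Y ↔ Z) ↔ X).
(¬Y ∧ (W ↔ X)): α-rule — add ¬Y, (W ↔ X).
¬((Y ↔ Z) ↔ X): β-rule — branch into (Y ↔ Z), ¬X  //  ¬(Y ↔ Z), X.
  branch 1 (add (Y ↔ Z), ¬X):
    ¬¬((Y ↔ Z) ↔ X): β-rule — branch into (Y ↔ Z), X  //  ¬(Y ↔ Z), ¬X.
      branch 1.1 (add (Y ↔ Z), X):
        × closes — contains both X and ¬X.
      branch 1.2 (add ¬(Y ↔ Z), ¬X):
        (W ↔ X): β-rule — branch into W, X  //  ¬W, ¬X.
          branch 1.2.1 (add W, X):
            × closes — contains both X and ¬X.
          branch 1.2.2 (add ¬W, ¬X):
            (Y ↔ Z): β-rule — branch into Y, Z  //  ¬Y, ¬Z.
              branch 1.2.2.1 (add Y, Z):
                × closes — contains both Y and ¬Y.
              branch 1.2.2.2 (add ¬Y, ¬Z):
                ¬(Y ↔ Z): β-rule — branch into Y, ¬Z  //  ¬Y, Z.
                  branch 1.2.2.2.1 (add Y, ¬Z):
                    × closes — contains both Y and ¬Y.
                  branch 1.2.2.2.2 (add ¬Y, Z):
                    × closes — contains both Z and ¬Z.
  branch 2 (add ¬(Y ↔ Z), X):
    ¬¬((Y ↔ Z) ↔ X): β-rule — branch into (Y ↔ Z), X  //  ¬(Y ↔ Z), ¬X.
      branch 2.1 (add (Y ↔ Z), X):
        (W ↔ X): β-rule — branch into W, X  //  ¬W, ¬X.
          branch 2.1.1 (add W, X):
            ¬(Y ↔ Z): β-rule — branch into Y, ¬Z  //  ¬Y, Z.
              branch 2.1.1.1 (add Y, ¬Z):
                × closes — contains both Y and ¬Y.
              branch 2.1.1.2 (add ¬Y, Z):
                (Y ↔ Z): β-rule — branch into Y, Z  //  ¬Y, ¬Z.
                  branch 2.1.1.2.1 (add Y, Z):
                    × closes — contains both Y and ¬Y.
                  branch 2.1.1.2.2 (add ¬Y, ¬Z):
                    × closes — contains both Z and ¬Z.
          branch 2.1.2 (add ¬W, ¬X):
            × closes — contains both X and ¬X.
      branch 2.2 (add ¬(Y ↔ Z), ¬X):
        × closes — contains both X and ¬X.
All 10 branches close.
Every branch closed, so the negation is unsatisfiable and the formula is valid.

Valid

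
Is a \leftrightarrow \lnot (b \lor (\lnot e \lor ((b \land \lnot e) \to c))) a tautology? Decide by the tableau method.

Not valid

Assume the negation and expand:
Initial set: {\lnot (a \leftrightarrow \lnot (b \lor (\lnot e \lor ((b \land \lnot e) \to c))))}.
\lnot (a \leftrightarrow \lnot (b \lor (\lnot e \lor ((b \land \lnot e) \to c)))): β-rule — branch into a, \lnot \lnot (b \lor (\lnot e \lor ((b \land \lnot e) \to c)))  //  \lnot a, \lnot (b \lor (\lnot e \lor ((b \land \lnot e) \to c))).
  branch 1 (add a, \lnot \lnot (b \lor (\lnot e \lor ((b \land \lnot e) \to c)))):
    \lnot \lnot (b \lor (\lnot e \lor ((b \land \lnot e) \to c))): β-rule — branch into b  //  (\lnot e \lor ((b \land \lnot e) \to c)).
      branch 1.1 (add b):
        ○ open, literals {a=true, b=true}.
      branch 1.2 (add (\lnot e \lor ((b \land \lnot e) \to c))):
        (\lnot e \lor ((b \land \lnot e) \to c)): β-rule — branch into \lnot e  //  ((b \land \lnot e) \to c).
          branch 1.2.1 (add \lnot e):
            ○ open, literals {a=true, e=false}.
          branch 1.2.2 (add ((b \land \lnot e) \to c)):
            ((b \land \lnot e) \to c): β-rule — branch into \lnot (b \land \lnot e)  //  c.
              branch 1.2.2.1 (add \lnot (b \land \lnot e)):
                \lnot (b \land \lnot e): β-rule — branch into \lnot b  //  \lnot \lnot e.
                  branch 1.2.2.1.1 (add \lnot b):
                    ○ open, literals {a=true, b=false}.
                  branch 1.2.2.1.2 (add \lnot \lnot e):
                    ○ open, literals {a=true, e=true}.
              branch 1.2.2.2 (add c):
                ○ open, literals {a=true, c=true}.
  branch 2 (add \lnot a, \lnot (b \lor (\lnot e \lor ((b \land \lnot e) \to c)))):
    \lnot (b \lor (\lnot e \lor ((b \land \lnot e) \to c))): α-rule — add \lnot b, \lnot (\lnot e \lor ((b \land \lnot e) \to c)).
    \lnot (\lnot e \lor ((b \land \lnot e) \to c)): α-rule — add \lnot \lnot e, \lnot ((b \land \lnot e) \to c).
    \lnot ((b \land \lnot e) \to c): α-rule — add (b \land \lnot e), \lnot c.
    (b \land \lnot e): α-rule — add b, \lnot e.
    × closes — contains both b and \lnot b.
1 branch closed, 5 open.
An open branch gives a countermodel: a=true, b=true (unmentioned atoms arbitrary); under it the original formula is false.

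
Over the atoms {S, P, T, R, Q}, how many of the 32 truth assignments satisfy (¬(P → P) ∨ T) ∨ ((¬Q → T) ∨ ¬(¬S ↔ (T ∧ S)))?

Initial set: {T ((¬(P → P) ∨ T) ∨ ((¬Q → T) ∨ ¬(¬S ↔ (T ∧ S))))}.
T ((¬(P → P) ∨ T) ∨ ((¬Q → T) ∨ ¬(¬S ↔ (T ∧ S)))): β-rule — branch into T (¬(P → P) ∨ T)  //  T ((¬Q → T) ∨ ¬(¬S ↔ (T ∧ S))).
  branch 1 (add T (¬(P → P) ∨ T)):
    T (¬(P → P) ∨ T): β-rule — branch into T ¬(P → P)  //  T T.
      branch 1.1 (add T ¬(P → P)):
        T ¬(P → P): α-rule — add T P, F P.
        × closes — contains both P and ¬P.
      branch 1.2 (add T T):
        ○ open, literals {T=1}.
  branch 2 (add T ((¬Q → T) ∨ ¬(¬S ↔ (T ∧ S)))):
    T ((¬Q → T) ∨ ¬(¬S ↔ (T ∧ S))): β-rule — branch into T (¬Q → T)  //  T ¬(¬S ↔ (T ∧ S)).
      branch 2.1 (add T (¬Q → T)):
        T (¬Q → T): β-rule — branch into F ¬Q  //  T T.
          branch 2.1.1 (add F ¬Q):
            ○ open, literals {Q=1}.
          branch 2.1.2 (add T T):
            ○ open, literals {T=1}.
      branch 2.2 (add T ¬(¬S ↔ (T ∧ S))):
        T ¬(¬S ↔ (T ∧ S)): β-rule — branch into T ¬S, F (T ∧ S)  //  F ¬S, T (T ∧ S).
          branch 2.2.1 (add T ¬S, F (T ∧ S)):
            F (T ∧ S): β-rule — branch into F T  //  F S.
              branch 2.2.1.1 (add F T):
                ○ open, literals {S=0, T=0}.
              branch 2.2.1.2 (add F S):
                ○ open, literals {S=0}.
          branch 2.2.2 (add F ¬S, T (T ∧ S)):
            T (T ∧ S): α-rule — add T T, T S.
            ○ open, literals {S=1, T=1}.
1 branch closed, 6 open.
Each open branch fixes some atoms; the unmentioned ones are free. Counting distinct full assignments: branch {T=1} (S, P, R, Q) contributes 16 new; branch {Q=1} (S, P, T, R) contributes 8 new; branch {T=1} (S, P, R, Q) contributes 0 new; branch {S=0, T=0} (P, R, Q) contributes 4 new; branch {S=0} (P, T, R, Q) contributes 0 new; branch {S=1, T=1} (P, R, Q) contributes 0 new. Total: 28.

28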